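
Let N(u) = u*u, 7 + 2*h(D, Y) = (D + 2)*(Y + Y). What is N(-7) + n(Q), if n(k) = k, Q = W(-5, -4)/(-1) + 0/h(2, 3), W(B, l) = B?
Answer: 54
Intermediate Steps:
h(D, Y) = -7/2 + Y*(2 + D) (h(D, Y) = -7/2 + ((D + 2)*(Y + Y))/2 = -7/2 + ((2 + D)*(2*Y))/2 = -7/2 + (2*Y*(2 + D))/2 = -7/2 + Y*(2 + D))
N(u) = u²
Q = 5 (Q = -5/(-1) + 0/(-7/2 + 2*3 + 2*3) = -5*(-1) + 0/(-7/2 + 6 + 6) = 5 + 0/(17/2) = 5 + 0*(2/17) = 5 + 0 = 5)
N(-7) + n(Q) = (-7)² + 5 = 49 + 5 = 54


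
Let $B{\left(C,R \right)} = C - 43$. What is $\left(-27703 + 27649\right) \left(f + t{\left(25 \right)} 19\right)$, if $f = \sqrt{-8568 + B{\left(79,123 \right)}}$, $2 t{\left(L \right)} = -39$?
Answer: $20007 - 324 i \sqrt{237} \approx 20007.0 - 4987.9 i$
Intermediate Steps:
$B{\left(C,R \right)} = -43 + C$ ($B{\left(C,R \right)} = C - 43 = -43 + C$)
$t{\left(L \right)} = - \frac{39}{2}$ ($t{\left(L \right)} = \frac{1}{2} \left(-39\right) = - \frac{39}{2}$)
$f = 6 i \sqrt{237}$ ($f = \sqrt{-8568 + \left(-43 + 79\right)} = \sqrt{-8568 + 36} = \sqrt{-8532} = 6 i \sqrt{237} \approx 92.369 i$)
$\left(-27703 + 27649\right) \left(f + t{\left(25 \right)} 19\right) = \left(-27703 + 27649\right) \left(6 i \sqrt{237} - \frac{741}{2}\right) = - 54 \left(6 i \sqrt{237} - \frac{741}{2}\right) = - 54 \left(- \frac{741}{2} + 6 i \sqrt{237}\right) = 20007 - 324 i \sqrt{237}$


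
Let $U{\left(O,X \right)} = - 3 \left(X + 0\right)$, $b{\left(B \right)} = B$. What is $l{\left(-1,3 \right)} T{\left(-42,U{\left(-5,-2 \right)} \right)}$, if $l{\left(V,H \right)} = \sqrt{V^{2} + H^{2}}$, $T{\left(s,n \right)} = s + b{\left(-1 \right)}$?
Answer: $- 43 \sqrt{10} \approx -135.98$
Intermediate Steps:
$U{\left(O,X \right)} = - 3 X$
$T{\left(s,n \right)} = -1 + s$ ($T{\left(s,n \right)} = s - 1 = -1 + s$)
$l{\left(V,H \right)} = \sqrt{H^{2} + V^{2}}$
$l{\left(-1,3 \right)} T{\left(-42,U{\left(-5,-2 \right)} \right)} = \sqrt{3^{2} + \left(-1\right)^{2}} \left(-1 - 42\right) = \sqrt{9 + 1} \left(-43\right) = \sqrt{10} \left(-43\right) = - 43 \sqrt{10}$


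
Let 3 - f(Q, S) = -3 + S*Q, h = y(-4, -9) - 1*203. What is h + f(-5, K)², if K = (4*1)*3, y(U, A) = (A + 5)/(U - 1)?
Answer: 20769/5 ≈ 4153.8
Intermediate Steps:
y(U, A) = (5 + A)/(-1 + U)
h = -1011/5 (h = (5 - 9)/(-1 - 4) - 1*203 = -4/(-5) - 203 = -⅕*(-4) - 203 = ⅘ - 203 = -1011/5 ≈ -202.20)
K = 12 (K = 4*3 = 12)
f(Q, S) = 6 - Q*S (f(Q, S) = 3 - (-3 + S*Q) = 3 - (-3 + Q*S) = 3 + (3 - Q*S) = 6 - Q*S)
h + f(-5, K)² = -1011/5 + (6 - 1*(-5)*12)² = -1011/5 + (6 + 60)² = -1011/5 + 66² = -1011/5 + 4356 = 20769/5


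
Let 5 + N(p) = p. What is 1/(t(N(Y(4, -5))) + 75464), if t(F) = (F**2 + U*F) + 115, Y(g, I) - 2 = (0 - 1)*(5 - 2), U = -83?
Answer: 1/76113 ≈ 1.3138e-5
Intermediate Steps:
Y(g, I) = -1 (Y(g, I) = 2 + (0 - 1)*(5 - 2) = 2 - 1*3 = 2 - 3 = -1)
N(p) = -5 + p
t(F) = 115 + F**2 - 83*F (t(F) = (F**2 - 83*F) + 115 = 115 + F**2 - 83*F)
1/(t(N(Y(4, -5))) + 75464) = 1/((115 + (-5 - 1)**2 - 83*(-5 - 1)) + 75464) = 1/((115 + (-6)**2 - 83*(-6)) + 75464) = 1/((115 + 36 + 498) + 75464) = 1/(649 + 75464) = 1/76113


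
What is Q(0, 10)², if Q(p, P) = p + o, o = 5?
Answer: 25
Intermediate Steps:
Q(p, P) = 5 + p (Q(p, P) = p + 5 = 5 + p)
Q(0, 10)² = (5 + 0)² = 5² = 25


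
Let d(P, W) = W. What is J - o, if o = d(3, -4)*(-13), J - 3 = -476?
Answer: -525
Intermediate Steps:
J = -473 (J = 3 - 476 = -473)
o = 52 (o = -4*(-13) = 52)
J - o = -473 - 1*52 = -473 - 52 = -525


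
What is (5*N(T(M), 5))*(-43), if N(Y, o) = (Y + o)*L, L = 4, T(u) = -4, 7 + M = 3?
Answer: -860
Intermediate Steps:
M = -4 (M = -7 + 3 = -4)
N(Y, o) = 4*Y + 4*o (N(Y, o) = (Y + o)*4 = 4*Y + 4*o)
(5*N(T(M), 5))*(-43) = (5*(4*(-4) + 4*5))*(-43) = (5*(-16 + 20))*(-43) = (5*4)*(-43) = 20*(-43) = -860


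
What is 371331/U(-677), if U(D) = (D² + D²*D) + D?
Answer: -123777/103277027 ≈ -0.0011985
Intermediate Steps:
U(D) = D + D² + D³ (U(D) = (D² + D³) + D = D + D² + D³)
371331/U(-677) = 371331/((-677*(1 - 677 + (-677)²))) = 371331/((-677*(1 - 677 + 458329))) = 371331/((-677*457653)) = 371331/(-309831081) = 371331*(-1/309831081) = -123777/103277027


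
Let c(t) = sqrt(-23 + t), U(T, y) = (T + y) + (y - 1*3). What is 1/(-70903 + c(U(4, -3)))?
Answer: -10129/718176491 - 2*I*sqrt(7)/5027235437 ≈ -1.4104e-5 - 1.0526e-9*I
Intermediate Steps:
U(T, y) = -3 + T + 2*y (U(T, y) = (T + y) + (y - 3) = (T + y) + (-3 + y) = -3 + T + 2*y)
1/(-70903 + c(U(4, -3))) = 1/(-70903 + sqrt(-23 + (-3 + 4 + 2*(-3)))) = 1/(-70903 + sqrt(-23 + (-3 + 4 - 6))) = 1/(-70903 + sqrt(-23 - 5)) = 1/(-70903 + sqrt(-28)) = 1/(-70903 + 2*I*sqrt(7))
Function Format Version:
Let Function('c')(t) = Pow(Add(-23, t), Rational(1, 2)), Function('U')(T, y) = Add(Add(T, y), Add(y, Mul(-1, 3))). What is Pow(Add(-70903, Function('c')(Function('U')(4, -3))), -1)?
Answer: Add(Rational(-10129, 718176491), Mul(Rational(-2, 5027235437), I, Pow(7, Rational(1, 2)))) ≈ Add(-1.4104e-5, Mul(-1.0526e-9, I))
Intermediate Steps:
Function('U')(T, y) = Add(-3, T, Mul(2, y)) (Function('U')(T, y) = Add(Add(T, y), Add(y, -3)) = Add(Add(T, y), Add(-3, y)) = Add(-3, T, Mul(2, y)))
Pow(Add(-70903, Function('c')(Function('U')(4, -3))), -1) = Pow(Add(-70903, Pow(Add(-23, Add(-3, 4, Mul(2, -3))), Rational(1, 2))), -1) = Pow(Add(-70903, Pow(Add(-23, Add(-3, 4, -6)), Rational(1, 2))), -1) = Pow(Add(-70903, Pow(Add(-23, -5), Rational(1, 2))), -1) = Pow(Add(-70903, Pow(-28, Rational(1, 2))), -1) = Pow(Add(-70903, Mul(2, I, Pow(7, Rational(1, 2)))), -1)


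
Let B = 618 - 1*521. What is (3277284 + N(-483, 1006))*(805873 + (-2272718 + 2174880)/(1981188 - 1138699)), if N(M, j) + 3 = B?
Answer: 2225139873230485302/842489 ≈ 2.6411e+12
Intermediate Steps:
B = 97 (B = 618 - 521 = 97)
N(M, j) = 94 (N(M, j) = -3 + 97 = 94)
(3277284 + N(-483, 1006))*(805873 + (-2272718 + 2174880)/(1981188 - 1138699)) = (3277284 + 94)*(805873 + (-2272718 + 2174880)/(1981188 - 1138699)) = 3277378*(805873 - 97838/842489) = 3277378*(678939040059/842489) = 2225139873230485302/842489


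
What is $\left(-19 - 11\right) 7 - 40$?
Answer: $-250$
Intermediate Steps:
$\left(-19 - 11\right) 7 - 40 = \left(-30\right) 7 - 40 = -210 - 40 = -250$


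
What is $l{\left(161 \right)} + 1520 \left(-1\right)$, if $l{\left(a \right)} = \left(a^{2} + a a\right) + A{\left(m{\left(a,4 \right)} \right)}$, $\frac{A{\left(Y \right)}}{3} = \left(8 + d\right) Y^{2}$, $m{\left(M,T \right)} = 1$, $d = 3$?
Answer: $50355$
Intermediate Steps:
$A{\left(Y \right)} = 33 Y^{2}$ ($A{\left(Y \right)} = 3 \left(8 + 3\right) Y^{2} = 3 \cdot 11 Y^{2} = 33 Y^{2}$)
$l{\left(a \right)} = 33 + 2 a^{2}$ ($l{\left(a \right)} = \left(a^{2} + a a\right) + 33 \cdot 1^{2} = \left(a^{2} + a^{2}\right) + 33 \cdot 1 = 2 a^{2} + 33 = 33 + 2 a^{2}$)
$l{\left(161 \right)} + 1520 \left(-1\right) = \left(33 + 2 \cdot 161^{2}\right) + 1520 \left(-1\right) = \left(33 + 2 \cdot 25921\right) - 1520 = \left(33 + 51842\right) - 1520 = 51875 - 1520 = 50355$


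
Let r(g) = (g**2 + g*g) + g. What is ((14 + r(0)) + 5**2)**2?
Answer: 1521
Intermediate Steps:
r(g) = g + 2*g**2 (r(g) = (g**2 + g**2) + g = 2*g**2 + g = g + 2*g**2)
((14 + r(0)) + 5**2)**2 = ((14 + 0*(1 + 2*0)) + 5**2)**2 = ((14 + 0*(1 + 0)) + 25)**2 = ((14 + 0*1) + 25)**2 = ((14 + 0) + 25)**2 = (14 + 25)**2 = 39**2 = 1521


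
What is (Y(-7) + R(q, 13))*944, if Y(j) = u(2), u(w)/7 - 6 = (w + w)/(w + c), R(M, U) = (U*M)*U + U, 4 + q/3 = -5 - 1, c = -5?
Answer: -14228912/3 ≈ -4.7430e+6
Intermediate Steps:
q = -30 (q = -12 + 3*(-5 - 1) = -12 + 3*(-6) = -12 - 18 = -30)
R(M, U) = U + M*U² (R(M, U) = (M*U)*U + U = M*U² + U = U + M*U²)
u(w) = 42 + 14*w/(-5 + w) (u(w) = 42 + 7*((w + w)/(w - 5)) = 42 + 7*((2*w)/(-5 + w)) = 42 + 7*(2*w/(-5 + w)) = 42 + 14*w/(-5 + w))
Y(j) = 98/3 (Y(j) = 14*(-15 + 4*2)/(-5 + 2) = 14*(-15 + 8)/(-3) = 14*(-⅓)*(-7) = 98/3)
(Y(-7) + R(q, 13))*944 = (98/3 + 13*(1 - 30*13))*944 = (98/3 + 13*(1 - 390))*944 = (98/3 + 13*(-389))*944 = (98/3 - 5057)*944 = -15073/3*944 = -14228912/3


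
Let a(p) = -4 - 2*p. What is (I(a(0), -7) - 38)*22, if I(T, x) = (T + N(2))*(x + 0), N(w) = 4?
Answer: -836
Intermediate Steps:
I(T, x) = x*(4 + T) (I(T, x) = (T + 4)*(x + 0) = (4 + T)*x = x*(4 + T))
(I(a(0), -7) - 38)*22 = (-7*(4 + (-4 - 2*0)) - 38)*22 = (-7*(4 + (-4 + 0)) - 38)*22 = (-7*(4 - 4) - 38)*22 = (-7*0 - 38)*22 = (0 - 38)*22 = -38*22 = -836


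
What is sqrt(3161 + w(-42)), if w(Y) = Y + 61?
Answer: 2*sqrt(795) ≈ 56.391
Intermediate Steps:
w(Y) = 61 + Y
sqrt(3161 + w(-42)) = sqrt(3161 + (61 - 42)) = sqrt(3161 + 19) = sqrt(3180) = 2*sqrt(795)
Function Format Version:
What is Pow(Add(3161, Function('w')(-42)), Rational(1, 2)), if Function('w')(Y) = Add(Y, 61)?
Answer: Mul(2, Pow(795, Rational(1, 2))) ≈ 56.391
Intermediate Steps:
Function('w')(Y) = Add(61, Y)
Pow(Add(3161, Function('w')(-42)), Rational(1, 2)) = Pow(Add(3161, Add(61, -42)), Rational(1, 2)) = Pow(Add(3161, 19), Rational(1, 2)) = Pow(3180, Rational(1, 2)) = Mul(2, Pow(795, Rational(1, 2)))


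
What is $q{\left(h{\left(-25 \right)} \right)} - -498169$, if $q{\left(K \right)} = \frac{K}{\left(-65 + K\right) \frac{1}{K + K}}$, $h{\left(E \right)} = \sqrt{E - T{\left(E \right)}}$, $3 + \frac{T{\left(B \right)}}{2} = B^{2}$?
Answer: $\frac{1368552728}{2747} + \frac{3807 i \sqrt{141}}{2747} \approx 4.982 \cdot 10^{5} + 16.456 i$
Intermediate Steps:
$T{\left(B \right)} = -6 + 2 B^{2}$
$h{\left(E \right)} = \sqrt{6 + E - 2 E^{2}}$ ($h{\left(E \right)} = \sqrt{E - \left(-6 + 2 E^{2}\right)} = \sqrt{6 + E - 2 E^{2}}$)
$q{\left(K \right)} = \frac{2 K^{2}}{-65 + K}$ ($q{\left(K \right)} = \frac{K}{\left(-65 + K\right) \frac{1}{2 K}} = \frac{K}{\frac{1}{2} \frac{1}{K} \left(-65 + K\right)} = K \frac{2 K}{-65 + K} = \frac{2 K^{2}}{-65 + K}$)
$q{\left(h{\left(-25 \right)} \right)} - -498169 = \frac{2 \left(\sqrt{6 - 25 - 2 \left(-25\right)^{2}}\right)^{2}}{-65 + \sqrt{6 - 25 - 2 \left(-25\right)^{2}}} - -498169 = \frac{2 \left(\sqrt{6 - 25 - 1250}\right)^{2}}{-65 + \sqrt{6 - 25 - 1250}} + 498169 = \frac{2 \left(\sqrt{-1269}\right)^{2}}{-65 + \sqrt{-1269}} + 498169 = \frac{2 \left(3 i \sqrt{141}\right)^{2}}{-65 + 3 i \sqrt{141}} + 498169 = 2 \left(-1269\right) \frac{1}{-65 + 3 i \sqrt{141}} + 498169 = - \frac{2538}{-65 + 3 i \sqrt{141}} + 498169 = 498169 - \frac{2538}{-65 + 3 i \sqrt{141}}$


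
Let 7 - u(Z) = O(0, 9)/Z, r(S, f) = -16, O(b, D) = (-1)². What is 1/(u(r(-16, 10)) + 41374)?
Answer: 16/662097 ≈ 2.4166e-5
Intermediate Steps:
O(b, D) = 1
u(Z) = 7 - 1/Z
1/(u(r(-16, 10)) + 41374) = 1/((7 - 1/(-16)) + 41374) = 1/((7 - 1*(-1/16)) + 41374) = 1/((7 + 1/16) + 41374) = 1/(113/16 + 41374) = 1/(662097/16) = 16/662097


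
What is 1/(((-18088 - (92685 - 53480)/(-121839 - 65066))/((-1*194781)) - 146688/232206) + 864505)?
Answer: 281786182419261/243605411791103158064 ≈ 1.1567e-6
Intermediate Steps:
1/(((-18088 - (92685 - 53480)/(-121839 - 65066))/((-1*194781)) - 146688/232206) + 864505) = 1/(((-18088 - 39205/(-186905))/(-194781) - 146688*1/232206) + 864505) = 1/(((-18088 - 39205*(-1)/186905)*(-1/194781) - 24448/38701) + 864505) = 1/(((-18088 - 1*(-7841/37381))*(-1/194781) - 24448/38701) + 864505) = 1/(((-18088 + 7841/37381)*(-1/194781) - 24448/38701) + 864505) = 1/((-676139687/37381*(-1/194781) - 24448/38701) + 864505) = 1/((676139687/7281108561 - 24448/38701) + 864505) = 1/(-151841260072741/281786182419261 + 864505) = 1/(243605411791103158064/281786182419261) = 281786182419261/243605411791103158064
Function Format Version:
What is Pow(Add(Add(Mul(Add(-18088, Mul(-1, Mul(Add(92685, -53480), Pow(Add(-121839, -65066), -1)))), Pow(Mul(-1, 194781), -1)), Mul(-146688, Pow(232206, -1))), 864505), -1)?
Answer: Rational(281786182419261, 243605411791103158064) ≈ 1.1567e-6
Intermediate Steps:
Pow(Add(Add(Mul(Add(-18088, Mul(-1, Mul(Add(92685, -53480), Pow(Add(-121839, -65066), -1)))), Pow(Mul(-1, 194781), -1)), Mul(-146688, Pow(232206, -1))), 864505), -1) = Pow(Add(Add(Mul(Add(-18088, Mul(-1, Mul(39205, Pow(-186905, -1)))), Pow(-194781, -1)), Mul(-146688, Rational(1, 232206))), 864505), -1) = Pow(Add(Add(Mul(Add(-18088, Mul(-1, Mul(39205, Rational(-1, 186905)))), Rational(-1, 194781)), Rational(-24448, 38701)), 864505), -1) = Pow(Add(Add(Mul(Add(-18088, Mul(-1, Rational(-7841, 37381))), Rational(-1, 194781)), Rational(-24448, 38701)), 864505), -1) = Pow(Add(Add(Mul(Add(-18088, Rational(7841, 37381)), Rational(-1, 194781)), Rational(-24448, 38701)), 864505), -1) = Pow(Add(Add(Mul(Rational(-676139687, 37381), Rational(-1, 194781)), Rational(-24448, 38701)), 864505), -1) = Pow(Add(Add(Rational(676139687, 7281108561), Rational(-24448, 38701)), 864505), -1) = Pow(Add(Rational(-151841260072741, 281786182419261), 864505), -1) = Pow(Rational(243605411791103158064, 281786182419261), -1) = Rational(281786182419261, 243605411791103158064)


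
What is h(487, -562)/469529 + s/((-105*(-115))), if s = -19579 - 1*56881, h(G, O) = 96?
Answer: -7179805628/1133912535 ≈ -6.3319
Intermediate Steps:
s = -76460 (s = -19579 - 56881 = -76460)
h(487, -562)/469529 + s/((-105*(-115))) = 96/469529 - 76460/((-105*(-115))) = 96*(1/469529) - 76460/12075 = 96/469529 - 76460*1/12075 = 96/469529 - 15292/2415 = -7179805628/1133912535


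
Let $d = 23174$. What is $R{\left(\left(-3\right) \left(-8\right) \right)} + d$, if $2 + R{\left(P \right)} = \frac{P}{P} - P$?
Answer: $23149$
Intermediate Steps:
$R{\left(P \right)} = -1 - P$ ($R{\left(P \right)} = -2 - \left(P - \frac{P}{P}\right) = -2 - \left(-1 + P\right) = -1 - P$)
$R{\left(\left(-3\right) \left(-8\right) \right)} + d = \left(-1 - \left(-3\right) \left(-8\right)\right) + 23174 = \left(-1 - 24\right) + 23174 = -25 + 23174 = 23149$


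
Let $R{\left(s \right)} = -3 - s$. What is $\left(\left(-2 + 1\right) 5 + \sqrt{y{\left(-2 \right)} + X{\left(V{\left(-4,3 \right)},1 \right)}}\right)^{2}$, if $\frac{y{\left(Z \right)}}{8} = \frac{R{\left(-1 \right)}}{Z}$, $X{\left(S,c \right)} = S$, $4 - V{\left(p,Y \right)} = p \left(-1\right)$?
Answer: $33 - 20 \sqrt{2} \approx 4.7157$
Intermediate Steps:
$V{\left(p,Y \right)} = 4 + p$ ($V{\left(p,Y \right)} = 4 - p \left(-1\right) = 4 - - p = 4 + p$)
$y{\left(Z \right)} = - \frac{16}{Z}$ ($y{\left(Z \right)} = 8 \frac{-3 - -1}{Z} = 8 \frac{-3 + 1}{Z} = 8 \left(- \frac{2}{Z}\right) = - \frac{16}{Z}$)
$\left(\left(-2 + 1\right) 5 + \sqrt{y{\left(-2 \right)} + X{\left(V{\left(-4,3 \right)},1 \right)}}\right)^{2} = \left(\left(-2 + 1\right) 5 + \sqrt{- \frac{16}{-2} + \left(4 - 4\right)}\right)^{2} = \left(\left(-1\right) 5 + \sqrt{\left(-16\right) \left(- \frac{1}{2}\right) + 0}\right)^{2} = \left(-5 + \sqrt{8 + 0}\right)^{2} = \left(-5 + \sqrt{8}\right)^{2} = \left(-5 + 2 \sqrt{2}\right)^{2}$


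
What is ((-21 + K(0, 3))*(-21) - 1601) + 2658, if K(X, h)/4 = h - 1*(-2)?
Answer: 1078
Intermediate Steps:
K(X, h) = 8 + 4*h (K(X, h) = 4*(h - 1*(-2)) = 4*(h + 2) = 4*(2 + h) = 8 + 4*h)
((-21 + K(0, 3))*(-21) - 1601) + 2658 = ((-21 + (8 + 4*3))*(-21) - 1601) + 2658 = ((-21 + (8 + 12))*(-21) - 1601) + 2658 = ((-21 + 20)*(-21) - 1601) + 2658 = (-1*(-21) - 1601) + 2658 = (21 - 1601) + 2658 = -1580 + 2658 = 1078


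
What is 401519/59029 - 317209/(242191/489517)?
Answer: -9165878537582408/14296292539 ≈ -6.4114e+5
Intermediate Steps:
401519/59029 - 317209/(242191/489517) = 401519*(1/59029) - 317209/(242191*(1/489517)) = 401519/59029 - 317209/242191/489517 = 401519/59029 - 317209*489517/242191 = 401519/59029 - 155279198053/242191 = -9165878537582408/14296292539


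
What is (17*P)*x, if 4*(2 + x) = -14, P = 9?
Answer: -1683/2 ≈ -841.50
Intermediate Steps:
x = -11/2 (x = -2 + (1/4)*(-14) = -2 - 7/2 = -11/2 ≈ -5.5000)
(17*P)*x = (17*9)*(-11/2) = 153*(-11/2) = -1683/2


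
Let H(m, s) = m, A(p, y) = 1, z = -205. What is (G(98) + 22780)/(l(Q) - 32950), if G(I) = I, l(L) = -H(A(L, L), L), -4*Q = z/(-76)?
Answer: -22878/32951 ≈ -0.69430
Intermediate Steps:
Q = -205/304 (Q = -(-205)/(4*(-76)) = -(-205)*(-1)/(4*76) = -1/4*205/76 = -205/304 ≈ -0.67434)
l(L) = -1 (l(L) = -1*1 = -1)
(G(98) + 22780)/(l(Q) - 32950) = (98 + 22780)/(-1 - 32950) = 22878/(-32951) = 22878*(-1/32951) = -22878/32951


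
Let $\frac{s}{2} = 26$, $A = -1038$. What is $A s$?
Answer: $-53976$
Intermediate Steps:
$s = 52$ ($s = 2 \cdot 26 = 52$)
$A s = \left(-1038\right) 52 = -53976$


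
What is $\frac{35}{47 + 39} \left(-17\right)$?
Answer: $- \frac{595}{86} \approx -6.9186$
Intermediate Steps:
$\frac{35}{47 + 39} \left(-17\right) = \frac{35}{86} \left(-17\right) = - \frac{595}{86}$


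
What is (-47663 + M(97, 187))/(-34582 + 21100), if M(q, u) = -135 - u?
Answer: 2285/642 ≈ 3.5592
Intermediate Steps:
(-47663 + M(97, 187))/(-34582 + 21100) = (-47663 + (-135 - 1*187))/(-34582 + 21100) = (-47663 + (-135 - 187))/(-13482) = (-47663 - 322)*(-1/13482) = -47985*(-1/13482) = 2285/642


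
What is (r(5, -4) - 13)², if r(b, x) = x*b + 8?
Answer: 625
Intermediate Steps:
r(b, x) = 8 + b*x (r(b, x) = b*x + 8 = 8 + b*x)
(r(5, -4) - 13)² = ((8 + 5*(-4)) - 13)² = ((8 - 20) - 13)² = (-12 - 13)² = (-25)² = 625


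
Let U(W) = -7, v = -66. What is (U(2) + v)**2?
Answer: 5329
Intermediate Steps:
(U(2) + v)**2 = (-7 - 66)**2 = (-73)**2 = 5329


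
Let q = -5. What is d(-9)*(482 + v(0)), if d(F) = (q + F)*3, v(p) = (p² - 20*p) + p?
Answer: -20244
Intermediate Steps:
v(p) = p² - 19*p
d(F) = -15 + 3*F (d(F) = (-5 + F)*3 = -15 + 3*F)
d(-9)*(482 + v(0)) = (-15 + 3*(-9))*(482 + 0*(-19 + 0)) = (-15 - 27)*(482 + 0*(-19)) = -42*(482 + 0) = -42*482 = -20244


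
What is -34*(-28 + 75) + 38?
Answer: -1560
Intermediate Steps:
-34*(-28 + 75) + 38 = -34*47 + 38 = -1598 + 38 = -1560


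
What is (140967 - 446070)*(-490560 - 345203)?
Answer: 254993798589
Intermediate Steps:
(140967 - 446070)*(-490560 - 345203) = -305103*(-835763) = 254993798589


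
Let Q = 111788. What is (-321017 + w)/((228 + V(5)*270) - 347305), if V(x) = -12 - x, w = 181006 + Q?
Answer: 28223/351667 ≈ 0.080255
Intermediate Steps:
w = 292794 (w = 181006 + 111788 = 292794)
(-321017 + w)/((228 + V(5)*270) - 347305) = (-321017 + 292794)/((228 + (-12 - 1*5)*270) - 347305) = -28223/((228 + (-12 - 5)*270) - 347305) = -28223/((228 - 17*270) - 347305) = -28223/((228 - 4590) - 347305) = -28223/(-4362 - 347305) = -28223/(-351667) = -28223*(-1/351667) = 28223/351667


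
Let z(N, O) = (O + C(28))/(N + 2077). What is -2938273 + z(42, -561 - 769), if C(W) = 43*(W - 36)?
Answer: -6226202161/2119 ≈ -2.9383e+6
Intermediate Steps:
C(W) = -1548 + 43*W (C(W) = 43*(-36 + W) = -1548 + 43*W)
z(N, O) = (-344 + O)/(2077 + N) (z(N, O) = (O + (-1548 + 43*28))/(N + 2077) = (O + (-1548 + 1204))/(2077 + N) = (O - 344)/(2077 + N) = (-344 + O)/(2077 + N))
-2938273 + z(42, -561 - 769) = -2938273 + (-344 + (-561 - 769))/(2077 + 42) = -2938273 + (-344 - 1330)/2119 = -2938273 + (1/2119)*(-1674) = -2938273 - 1674/2119 = -6226202161/2119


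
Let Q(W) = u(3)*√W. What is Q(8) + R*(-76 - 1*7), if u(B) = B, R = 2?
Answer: -166 + 6*√2 ≈ -157.51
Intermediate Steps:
Q(W) = 3*√W
Q(8) + R*(-76 - 1*7) = 3*√8 + 2*(-76 - 1*7) = 3*(2*√2) + 2*(-76 - 7) = 6*√2 + 2*(-83) = 6*√2 - 166 = -166 + 6*√2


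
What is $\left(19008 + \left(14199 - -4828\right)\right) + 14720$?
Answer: $52755$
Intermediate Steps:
$\left(19008 + \left(14199 - -4828\right)\right) + 14720 = \left(19008 + \left(14199 + 4828\right)\right) + 14720 = \left(19008 + 19027\right) + 14720 = 38035 + 14720 = 52755$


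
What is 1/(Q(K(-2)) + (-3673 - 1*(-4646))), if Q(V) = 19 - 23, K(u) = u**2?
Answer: 1/969 ≈ 0.0010320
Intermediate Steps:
Q(V) = -4
1/(Q(K(-2)) + (-3673 - 1*(-4646))) = 1/(-4 + (-3673 - 1*(-4646))) = 1/(-4 + (-3673 + 4646)) = 1/(-4 + 973) = 1/969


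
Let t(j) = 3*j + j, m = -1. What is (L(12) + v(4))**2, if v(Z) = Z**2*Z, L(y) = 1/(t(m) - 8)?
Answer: 588289/144 ≈ 4085.3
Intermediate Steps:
t(j) = 4*j
L(y) = -1/12 (L(y) = 1/(4*(-1) - 8) = 1/(-4 - 8) = 1/(-12) = -1/12)
v(Z) = Z**3
(L(12) + v(4))**2 = (-1/12 + 4**3)**2 = (-1/12 + 64)**2 = (767/12)**2 = 588289/144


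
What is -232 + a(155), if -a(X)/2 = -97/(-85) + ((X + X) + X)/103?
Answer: -2130192/8755 ≈ -243.31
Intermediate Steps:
a(X) = -194/85 - 6*X/103 (a(X) = -2*(-97/(-85) + ((X + X) + X)/103) = -2*(-97*(-1/85) + (2*X + X)*(1/103)) = -2*(97/85 + (3*X)*(1/103)) = -2*(97/85 + 3*X/103) = -194/85 - 6*X/103)
-232 + a(155) = -232 + (-194/85 - 6/103*155) = -232 + (-194/85 - 930/103) = -232 - 99032/8755 = -2130192/8755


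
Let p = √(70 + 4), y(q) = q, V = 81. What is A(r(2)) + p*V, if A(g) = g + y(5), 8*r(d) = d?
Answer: 21/4 + 81*√74 ≈ 702.04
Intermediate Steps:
r(d) = d/8
A(g) = 5 + g (A(g) = g + 5 = 5 + g)
p = √74 ≈ 8.6023
A(r(2)) + p*V = (5 + (⅛)*2) + √74*81 = (5 + ¼) + 81*√74 = 21/4 + 81*√74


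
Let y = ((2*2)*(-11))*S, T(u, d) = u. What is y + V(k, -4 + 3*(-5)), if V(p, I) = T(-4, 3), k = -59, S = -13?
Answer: 568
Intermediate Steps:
V(p, I) = -4
y = 572 (y = ((2*2)*(-11))*(-13) = (4*(-11))*(-13) = -44*(-13) = 572)
y + V(k, -4 + 3*(-5)) = 572 - 4 = 568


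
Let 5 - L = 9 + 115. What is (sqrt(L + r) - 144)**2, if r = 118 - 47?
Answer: 20688 - 1152*I*sqrt(3) ≈ 20688.0 - 1995.3*I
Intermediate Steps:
L = -119 (L = 5 - (9 + 115) = 5 - 1*124 = 5 - 124 = -119)
r = 71
(sqrt(L + r) - 144)**2 = (sqrt(-119 + 71) - 144)**2 = (sqrt(-48) - 144)**2 = (4*I*sqrt(3) - 144)**2 = (-144 + 4*I*sqrt(3))**2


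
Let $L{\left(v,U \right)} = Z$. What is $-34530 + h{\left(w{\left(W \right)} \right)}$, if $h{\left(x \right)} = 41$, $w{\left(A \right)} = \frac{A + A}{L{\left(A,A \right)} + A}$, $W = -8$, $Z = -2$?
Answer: $-34489$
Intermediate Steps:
$L{\left(v,U \right)} = -2$
$w{\left(A \right)} = \frac{2 A}{-2 + A}$ ($w{\left(A \right)} = \frac{A + A}{-2 + A} = \frac{2 A}{-2 + A}$)
$-34530 + h{\left(w{\left(W \right)} \right)} = -34530 + 41 = -34489$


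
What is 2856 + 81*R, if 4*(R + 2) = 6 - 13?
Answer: 10209/4 ≈ 2552.3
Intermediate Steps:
R = -15/4 (R = -2 + (6 - 13)/4 = -2 + (1/4)*(-7) = -2 - 7/4 = -15/4 ≈ -3.7500)
2856 + 81*R = 2856 + 81*(-15/4) = 2856 - 1215/4 = 10209/4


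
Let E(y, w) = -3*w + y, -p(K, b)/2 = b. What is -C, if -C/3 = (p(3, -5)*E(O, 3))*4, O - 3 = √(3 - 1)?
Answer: -720 + 120*√2 ≈ -550.29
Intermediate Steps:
p(K, b) = -2*b
O = 3 + √2 (O = 3 + √(3 - 1) = 3 + √2 ≈ 4.4142)
E(y, w) = y - 3*w
C = 720 - 120*√2 (C = -3*(-2*(-5))*((3 + √2) - 3*3)*4 = -3*10*((3 + √2) - 9)*4 = -3*10*(-6 + √2)*4 = -3*(-60 + 10*√2)*4 = -3*(-240 + 40*√2) = 720 - 120*√2 ≈ 550.29)
-C = -(720 - 120*√2) = -720 + 120*√2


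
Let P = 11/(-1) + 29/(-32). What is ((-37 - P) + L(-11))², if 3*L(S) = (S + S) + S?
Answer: 1334025/1024 ≈ 1302.8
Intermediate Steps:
L(S) = S (L(S) = ((S + S) + S)/3 = (2*S + S)/3 = (3*S)/3 = S)
P = -381/32 (P = 11*(-1) + 29*(-1/32) = -11 - 29/32 = -381/32 ≈ -11.906)
((-37 - P) + L(-11))² = ((-37 - 1*(-381/32)) - 11)² = ((-37 + 381/32) - 11)² = (-803/32 - 11)² = (-1155/32)² = 1334025/1024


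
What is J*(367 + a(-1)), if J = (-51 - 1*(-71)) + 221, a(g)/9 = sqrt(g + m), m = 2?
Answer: 90616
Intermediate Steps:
a(g) = 9*sqrt(2 + g) (a(g) = 9*sqrt(g + 2) = 9*sqrt(2 + g))
J = 241 (J = (-51 + 71) + 221 = 20 + 221 = 241)
J*(367 + a(-1)) = 241*(367 + 9*sqrt(2 - 1)) = 241*(367 + 9*sqrt(1)) = 241*(367 + 9*1) = 241*(367 + 9) = 241*376 = 90616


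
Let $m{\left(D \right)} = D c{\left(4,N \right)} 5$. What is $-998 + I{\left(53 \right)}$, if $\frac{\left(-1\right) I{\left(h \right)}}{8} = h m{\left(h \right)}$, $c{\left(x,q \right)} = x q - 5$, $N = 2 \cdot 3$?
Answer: $-2135838$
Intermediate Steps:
$N = 6$
$c{\left(x,q \right)} = -5 + q x$ ($c{\left(x,q \right)} = q x - 5 = -5 + q x$)
$m{\left(D \right)} = 95 D$ ($m{\left(D \right)} = D \left(-5 + 6 \cdot 4\right) 5 = D \left(-5 + 24\right) 5 = D 19 \cdot 5 = 19 D 5 = 95 D$)
$I{\left(h \right)} = - 760 h^{2}$ ($I{\left(h \right)} = - 8 h 95 h = - 8 \cdot 95 h^{2} = - 760 h^{2}$)
$-998 + I{\left(53 \right)} = -998 - 760 \cdot 53^{2} = -998 - 2134840 = -2135838$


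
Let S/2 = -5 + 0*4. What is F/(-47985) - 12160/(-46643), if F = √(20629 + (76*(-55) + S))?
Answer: 12160/46643 - √16439/47985 ≈ 0.25803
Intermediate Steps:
S = -10 (S = 2*(-5 + 0*4) = 2*(-5 + 0) = 2*(-5) = -10)
F = √16439 (F = √(20629 + (76*(-55) - 10)) = √(20629 + (-4180 - 10)) = √(20629 - 4190) = √16439 ≈ 128.21)
F/(-47985) - 12160/(-46643) = √16439/(-47985) - 12160/(-46643) = √16439*(-1/47985) - 12160*(-1/46643) = -√16439/47985 + 12160/46643 = 12160/46643 - √16439/47985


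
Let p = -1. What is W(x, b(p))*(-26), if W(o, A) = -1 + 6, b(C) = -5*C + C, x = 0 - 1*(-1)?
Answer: -130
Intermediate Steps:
x = 1 (x = 0 + 1 = 1)
b(C) = -4*C
W(o, A) = 5
W(x, b(p))*(-26) = 5*(-26) = -130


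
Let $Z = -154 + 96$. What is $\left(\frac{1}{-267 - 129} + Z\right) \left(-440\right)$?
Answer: $\frac{229690}{9} \approx 25521.0$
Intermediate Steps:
$Z = -58$
$\left(\frac{1}{-267 - 129} + Z\right) \left(-440\right) = \left(\frac{1}{-267 - 129} - 58\right) \left(-440\right) = \left(\frac{1}{-396} - 58\right) \left(-440\right) = \left(- \frac{1}{396} - 58\right) \left(-440\right) = \left(- \frac{22969}{396}\right) \left(-440\right) = \frac{229690}{9}$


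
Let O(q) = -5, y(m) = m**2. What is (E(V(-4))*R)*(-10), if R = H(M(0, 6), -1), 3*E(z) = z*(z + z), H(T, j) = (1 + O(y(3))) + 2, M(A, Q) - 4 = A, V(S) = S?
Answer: 640/3 ≈ 213.33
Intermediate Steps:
M(A, Q) = 4 + A
H(T, j) = -2 (H(T, j) = (1 - 5) + 2 = -4 + 2 = -2)
E(z) = 2*z**2/3 (E(z) = (z*(z + z))/3 = (z*(2*z))/3 = (2*z**2)/3 = 2*z**2/3)
R = -2
(E(V(-4))*R)*(-10) = (((2/3)*(-4)**2)*(-2))*(-10) = (((2/3)*16)*(-2))*(-10) = ((32/3)*(-2))*(-10) = -64/3*(-10) = 640/3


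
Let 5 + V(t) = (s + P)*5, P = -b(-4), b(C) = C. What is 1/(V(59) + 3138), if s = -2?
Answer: 1/3143 ≈ 0.00031817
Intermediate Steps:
P = 4 (P = -1*(-4) = 4)
V(t) = 5 (V(t) = -5 + (-2 + 4)*5 = -5 + 2*5 = -5 + 10 = 5)
1/(V(59) + 3138) = 1/(5 + 3138) = 1/3143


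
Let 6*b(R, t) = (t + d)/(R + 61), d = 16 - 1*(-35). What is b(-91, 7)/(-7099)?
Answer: 29/638910 ≈ 4.5390e-5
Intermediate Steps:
d = 51 (d = 16 + 35 = 51)
b(R, t) = (51 + t)/(6*(61 + R)) (b(R, t) = ((t + 51)/(R + 61))/6 = ((51 + t)/(61 + R))/6 = (51 + t)/(6*(61 + R)))
b(-91, 7)/(-7099) = ((51 + 7)/(6*(61 - 91)))/(-7099) = ((⅙)*58/(-30))*(-1/7099) = ((⅙)*(-1/30)*58)*(-1/7099) = -29/90*(-1/7099) = 29/638910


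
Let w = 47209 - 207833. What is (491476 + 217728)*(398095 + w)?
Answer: 168415383084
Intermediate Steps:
w = -160624
(491476 + 217728)*(398095 + w) = (491476 + 217728)*(398095 - 160624) = 709204*237471 = 168415383084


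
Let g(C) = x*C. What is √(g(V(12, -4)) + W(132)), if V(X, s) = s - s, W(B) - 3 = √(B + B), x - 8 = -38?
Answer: √(3 + 2*√66) ≈ 4.3873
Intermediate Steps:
x = -30 (x = 8 - 38 = -30)
W(B) = 3 + √2*√B (W(B) = 3 + √(B + B) = 3 + √(2*B) = 3 + √2*√B)
V(X, s) = 0
g(C) = -30*C
√(g(V(12, -4)) + W(132)) = √(-30*0 + (3 + √2*√132)) = √(0 + (3 + √2*(2*√33))) = √(0 + (3 + 2*√66)) = √(3 + 2*√66)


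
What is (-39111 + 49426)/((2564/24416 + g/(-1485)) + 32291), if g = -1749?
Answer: 2833324200/8870044237 ≈ 0.31943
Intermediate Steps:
(-39111 + 49426)/((2564/24416 + g/(-1485)) + 32291) = (-39111 + 49426)/((2564/24416 - 1749/(-1485)) + 32291) = 10315/((2564*(1/24416) - 1749*(-1/1485)) + 32291) = 10315/((641/6104 + 53/45) + 32291) = 10315/(352357/274680 + 32291) = 10315/(8870044237/274680) = 10315*(274680/8870044237) = 2833324200/8870044237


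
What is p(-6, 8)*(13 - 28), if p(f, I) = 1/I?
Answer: -15/8 ≈ -1.8750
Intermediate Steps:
p(-6, 8)*(13 - 28) = (13 - 28)/8 = (⅛)*(-15) = -15/8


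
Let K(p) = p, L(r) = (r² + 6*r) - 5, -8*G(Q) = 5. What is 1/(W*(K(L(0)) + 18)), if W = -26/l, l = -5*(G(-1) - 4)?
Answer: -185/2704 ≈ -0.068417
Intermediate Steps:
G(Q) = -5/8 (G(Q) = -⅛*5 = -5/8)
L(r) = -5 + r² + 6*r
l = 185/8 (l = -5*(-5/8 - 4) = -5*(-37/8) = 185/8 ≈ 23.125)
W = -208/185 (W = -26/185/8 = -26*8/185 = -208/185 ≈ -1.1243)
1/(W*(K(L(0)) + 18)) = 1/(-208*((-5 + 0² + 6*0) + 18)/185) = 1/(-208*((-5 + 0 + 0) + 18)/185) = 1/(-208*(-5 + 18)/185) = 1/(-208/185*13) = 1/(-2704/185) = -185/2704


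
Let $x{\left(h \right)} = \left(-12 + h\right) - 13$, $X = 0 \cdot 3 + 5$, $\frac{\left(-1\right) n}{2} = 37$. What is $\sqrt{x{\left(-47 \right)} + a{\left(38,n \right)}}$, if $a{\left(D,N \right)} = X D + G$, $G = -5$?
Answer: $\sqrt{113} \approx 10.63$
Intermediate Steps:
$n = -74$ ($n = \left(-2\right) 37 = -74$)
$X = 5$ ($X = 0 + 5 = 5$)
$x{\left(h \right)} = -25 + h$
$a{\left(D,N \right)} = -5 + 5 D$ ($a{\left(D,N \right)} = 5 D - 5 = -5 + 5 D$)
$\sqrt{x{\left(-47 \right)} + a{\left(38,n \right)}} = \sqrt{\left(-25 - 47\right) + \left(-5 + 5 \cdot 38\right)} = \sqrt{-72 + \left(-5 + 190\right)} = \sqrt{-72 + 185} = \sqrt{113}$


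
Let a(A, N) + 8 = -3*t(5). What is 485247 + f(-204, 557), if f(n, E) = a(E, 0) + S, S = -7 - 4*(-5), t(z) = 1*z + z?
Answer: 485222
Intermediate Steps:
t(z) = 2*z (t(z) = z + z = 2*z)
a(A, N) = -38 (a(A, N) = -8 - 6*5 = -8 - 3*10 = -8 - 30 = -38)
S = 13 (S = -7 + 20 = 13)
f(n, E) = -25 (f(n, E) = -38 + 13 = -25)
485247 + f(-204, 557) = 485247 - 25 = 485222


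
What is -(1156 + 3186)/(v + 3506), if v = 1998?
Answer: -2171/2752 ≈ -0.78888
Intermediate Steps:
-(1156 + 3186)/(v + 3506) = -(1156 + 3186)/(1998 + 3506) = -4342/5504 = -1*2171/2752 = -2171/2752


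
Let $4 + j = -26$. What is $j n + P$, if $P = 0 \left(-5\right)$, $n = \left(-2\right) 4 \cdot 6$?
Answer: $1440$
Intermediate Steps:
$j = -30$ ($j = -4 - 26 = -30$)
$n = -48$ ($n = \left(-8\right) 6 = -48$)
$P = 0$
$j n + P = \left(-30\right) \left(-48\right) + 0 = 1440 + 0 = 1440$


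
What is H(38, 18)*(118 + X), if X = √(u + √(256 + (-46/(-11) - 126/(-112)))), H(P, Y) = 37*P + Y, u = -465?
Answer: 168032 + 712*77^(¾)*√(-1860*√77 + 21*√730)/77 ≈ 1.6803e+5 + 30168.0*I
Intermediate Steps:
H(P, Y) = Y + 37*P
X = √(-465 + 3*√56210/44) (X = √(-465 + √(256 + (-46/(-11) - 126/(-112)))) = √(-465 + √(256 + (-46*(-1/11) - 126*(-1/112)))) = √(-465 + √(256 + (46/11 + 9/8))) = √(-465 + √(256 + 467/88)) = √(-465 + √(22995/88)) = √(-465 + 3*√56210/44) ≈ 21.186*I)
H(38, 18)*(118 + X) = (18 + 37*38)*(118 + 77^(¾)*√(-1860*√77 + 21*√730)/154) = (18 + 1406)*(118 + 77^(¾)*√(-1860*√77 + 21*√730)/154) = 1424*(118 + 77^(¾)*√(-1860*√77 + 21*√730)/154) = 168032 + 712*77^(¾)*√(-1860*√77 + 21*√730)/77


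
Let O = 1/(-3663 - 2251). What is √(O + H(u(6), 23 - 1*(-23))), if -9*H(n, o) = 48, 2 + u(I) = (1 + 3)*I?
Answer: I*√1678872234/17742 ≈ 2.3094*I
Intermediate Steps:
O = -1/5914 (O = 1/(-5914) = -1/5914 ≈ -0.00016909)
u(I) = -2 + 4*I (u(I) = -2 + (1 + 3)*I = -2 + 4*I)
H(n, o) = -16/3 (H(n, o) = -⅑*48 = -16/3)
√(O + H(u(6), 23 - 1*(-23))) = √(-1/5914 - 16/3) = √(-94627/17742) = I*√1678872234/17742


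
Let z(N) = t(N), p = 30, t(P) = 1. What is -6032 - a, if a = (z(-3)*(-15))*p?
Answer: -5582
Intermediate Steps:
z(N) = 1
a = -450 (a = (1*(-15))*30 = -15*30 = -450)
-6032 - a = -6032 - 1*(-450) = -6032 + 450 = -5582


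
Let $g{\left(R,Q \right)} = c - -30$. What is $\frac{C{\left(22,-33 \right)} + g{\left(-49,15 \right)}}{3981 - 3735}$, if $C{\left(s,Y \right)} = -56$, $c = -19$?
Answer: $- \frac{15}{82} \approx -0.18293$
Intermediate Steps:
$g{\left(R,Q \right)} = 11$ ($g{\left(R,Q \right)} = -19 - -30 = -19 + 30 = 11$)
$\frac{C{\left(22,-33 \right)} + g{\left(-49,15 \right)}}{3981 - 3735} = \frac{-56 + 11}{3981 - 3735} = - \frac{45}{246} = \left(-45\right) \frac{1}{246} = - \frac{15}{82}$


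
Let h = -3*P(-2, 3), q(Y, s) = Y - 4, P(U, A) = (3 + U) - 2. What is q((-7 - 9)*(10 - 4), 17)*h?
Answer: -300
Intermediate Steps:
P(U, A) = 1 + U
q(Y, s) = -4 + Y
h = 3 (h = -3*(1 - 2) = -3*(-1) = 3)
q((-7 - 9)*(10 - 4), 17)*h = (-4 + (-7 - 9)*(10 - 4))*3 = (-4 - 16*6)*3 = (-4 - 96)*3 = -100*3 = -300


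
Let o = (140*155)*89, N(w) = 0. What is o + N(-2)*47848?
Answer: 1931300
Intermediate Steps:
o = 1931300 (o = 21700*89 = 1931300)
o + N(-2)*47848 = 1931300 + 0*47848 = 1931300 + 0 = 1931300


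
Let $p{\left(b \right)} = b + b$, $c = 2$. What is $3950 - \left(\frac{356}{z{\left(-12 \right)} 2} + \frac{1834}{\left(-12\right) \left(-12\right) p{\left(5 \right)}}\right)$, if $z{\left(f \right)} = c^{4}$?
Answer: $\frac{2835073}{720} \approx 3937.6$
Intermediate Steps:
$z{\left(f \right)} = 16$ ($z{\left(f \right)} = 2^{4} = 16$)
$p{\left(b \right)} = 2 b$
$3950 - \left(\frac{356}{z{\left(-12 \right)} 2} + \frac{1834}{\left(-12\right) \left(-12\right) p{\left(5 \right)}}\right) = 3950 - \left(\frac{356}{16 \cdot 2} + \frac{1834}{\left(-12\right) \left(-12\right) 2 \cdot 5}\right) = 3950 - \left(\frac{356}{32} + \frac{1834}{144 \cdot 10}\right) = 3950 - \left(356 \cdot \frac{1}{32} + \frac{1834}{1440}\right) = 3950 - \left(\frac{89}{8} + 1834 \cdot \frac{1}{1440}\right) = 3950 - \left(\frac{89}{8} + \frac{917}{720}\right) = 3950 - \frac{8927}{720} = \frac{2835073}{720}$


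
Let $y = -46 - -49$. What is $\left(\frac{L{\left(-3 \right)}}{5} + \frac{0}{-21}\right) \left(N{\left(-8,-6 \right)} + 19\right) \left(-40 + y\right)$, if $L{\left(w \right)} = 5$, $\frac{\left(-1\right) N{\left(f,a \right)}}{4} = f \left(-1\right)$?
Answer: $481$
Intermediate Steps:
$N{\left(f,a \right)} = 4 f$ ($N{\left(f,a \right)} = - 4 f \left(-1\right) = - 4 \left(- f\right) = 4 f$)
$y = 3$ ($y = -46 + 49 = 3$)
$\left(\frac{L{\left(-3 \right)}}{5} + \frac{0}{-21}\right) \left(N{\left(-8,-6 \right)} + 19\right) \left(-40 + y\right) = \left(\frac{5}{5} + \frac{0}{-21}\right) \left(4 \left(-8\right) + 19\right) \left(-40 + 3\right) = \left(5 \cdot \frac{1}{5} + 0 \left(- \frac{1}{21}\right)\right) \left(-32 + 19\right) \left(-37\right) = \left(1 + 0\right) \left(\left(-13\right) \left(-37\right)\right) = 1 \cdot 481 = 481$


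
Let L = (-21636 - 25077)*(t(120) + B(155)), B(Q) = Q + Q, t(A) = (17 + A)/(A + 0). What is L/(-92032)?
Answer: 581374427/3681280 ≈ 157.93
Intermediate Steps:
t(A) = (17 + A)/A
B(Q) = 2*Q
L = -581374427/40 (L = (-21636 - 25077)*((17 + 120)/120 + 2*155) = -46713*((1/120)*137 + 310) = -46713*(137/120 + 310) = -46713*37337/120 = -581374427/40 ≈ -1.4534e+7)
L/(-92032) = -581374427/40/(-92032) = -581374427/40*(-1/92032) = 581374427/3681280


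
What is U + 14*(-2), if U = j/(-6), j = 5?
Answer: -173/6 ≈ -28.833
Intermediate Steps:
U = -5/6 (U = 5/(-6) = 5*(-1/6) = -5/6 ≈ -0.83333)
U + 14*(-2) = -5/6 + 14*(-2) = -5/6 - 28 = -173/6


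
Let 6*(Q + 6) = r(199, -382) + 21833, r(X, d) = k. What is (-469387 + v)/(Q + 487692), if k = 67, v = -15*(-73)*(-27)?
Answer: -62369/61417 ≈ -1.0155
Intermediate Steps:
v = -29565 (v = 1095*(-27) = -29565)
r(X, d) = 67
Q = 3644 (Q = -6 + (67 + 21833)/6 = -6 + (1/6)*21900 = -6 + 3650 = 3644)
(-469387 + v)/(Q + 487692) = (-469387 - 29565)/(3644 + 487692) = -498952/491336 = -498952*1/491336 = -62369/61417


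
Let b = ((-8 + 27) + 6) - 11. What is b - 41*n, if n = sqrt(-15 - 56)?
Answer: 14 - 41*I*sqrt(71) ≈ 14.0 - 345.47*I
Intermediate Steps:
n = I*sqrt(71) (n = sqrt(-71) = I*sqrt(71) ≈ 8.4261*I)
b = 14 (b = (19 + 6) - 11 = 25 - 11 = 14)
b - 41*n = 14 - 41*I*sqrt(71)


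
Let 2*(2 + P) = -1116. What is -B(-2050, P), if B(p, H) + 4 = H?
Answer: 564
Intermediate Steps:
P = -560 (P = -2 + (1/2)*(-1116) = -2 - 558 = -560)
B(p, H) = -4 + H
-B(-2050, P) = -(-4 - 560) = -1*(-564) = 564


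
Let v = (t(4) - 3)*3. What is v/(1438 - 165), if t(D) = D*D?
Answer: 39/1273 ≈ 0.030636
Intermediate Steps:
t(D) = D**2
v = 39 (v = (4**2 - 3)*3 = (16 - 3)*3 = 13*3 = 39)
v/(1438 - 165) = 39/(1438 - 165) = 39/1273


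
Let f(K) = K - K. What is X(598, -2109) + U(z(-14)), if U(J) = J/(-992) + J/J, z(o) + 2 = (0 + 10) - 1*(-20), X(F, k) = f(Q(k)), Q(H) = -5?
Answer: 241/248 ≈ 0.97177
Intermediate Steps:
f(K) = 0
X(F, k) = 0
z(o) = 28 (z(o) = -2 + ((0 + 10) - 1*(-20)) = -2 + (10 + 20) = -2 + 30 = 28)
U(J) = 1 - J/992 (U(J) = J*(-1/992) + 1 = -J/992 + 1 = 1 - J/992)
X(598, -2109) + U(z(-14)) = 0 + (1 - 1/992*28) = 0 + (1 - 7/248) = 0 + 241/248 = 241/248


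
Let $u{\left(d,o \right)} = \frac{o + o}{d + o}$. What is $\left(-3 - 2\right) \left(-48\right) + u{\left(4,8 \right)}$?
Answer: $\frac{724}{3} \approx 241.33$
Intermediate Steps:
$u{\left(d,o \right)} = \frac{2 o}{d + o}$
$\left(-3 - 2\right) \left(-48\right) + u{\left(4,8 \right)} = \left(-3 - 2\right) \left(-48\right) + 2 \cdot 8 \frac{1}{4 + 8} = \left(-3 - 2\right) \left(-48\right) + 2 \cdot 8 \cdot \frac{1}{12} = \left(-5\right) \left(-48\right) + 2 \cdot 8 \cdot \frac{1}{12} = 240 + \frac{4}{3} = \frac{724}{3}$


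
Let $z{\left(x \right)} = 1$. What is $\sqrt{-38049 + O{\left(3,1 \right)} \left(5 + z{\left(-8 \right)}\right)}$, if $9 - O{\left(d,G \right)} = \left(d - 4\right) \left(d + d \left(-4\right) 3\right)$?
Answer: $i \sqrt{38193} \approx 195.43 i$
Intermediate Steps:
$O{\left(d,G \right)} = 9 + 11 d \left(-4 + d\right)$ ($O{\left(d,G \right)} = 9 - \left(d - 4\right) \left(d + d \left(-4\right) 3\right) = 9 - \left(-4 + d\right) \left(d + - 4 d 3\right) = 9 - \left(-4 + d\right) \left(d - 12 d\right) = 9 - \left(-4 + d\right) \left(- 11 d\right) = 9 - - 11 d \left(-4 + d\right) = 9 + 11 d \left(-4 + d\right)$)
$\sqrt{-38049 + O{\left(3,1 \right)} \left(5 + z{\left(-8 \right)}\right)} = \sqrt{-38049 + \left(9 - 132 + 11 \cdot 3^{2}\right) \left(5 + 1\right)} = \sqrt{-38049 + \left(9 - 132 + 11 \cdot 9\right) 6} = \sqrt{-38049 + \left(9 - 132 + 99\right) 6} = \sqrt{-38049 - 144} = \sqrt{-38193} = i \sqrt{38193}$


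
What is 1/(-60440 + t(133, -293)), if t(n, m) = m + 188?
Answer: -1/60545 ≈ -1.6517e-5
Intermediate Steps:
t(n, m) = 188 + m
1/(-60440 + t(133, -293)) = 1/(-60440 + (188 - 293)) = 1/(-60440 - 105) = 1/(-60545) = -1/60545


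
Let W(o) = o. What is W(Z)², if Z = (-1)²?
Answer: 1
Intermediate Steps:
Z = 1
W(Z)² = 1² = 1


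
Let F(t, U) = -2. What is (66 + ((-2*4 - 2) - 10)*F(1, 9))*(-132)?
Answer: -13992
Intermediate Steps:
(66 + ((-2*4 - 2) - 10)*F(1, 9))*(-132) = (66 + ((-2*4 - 2) - 10)*(-2))*(-132) = (66 + ((-8 - 2) - 10)*(-2))*(-132) = (66 + (-10 - 10)*(-2))*(-132) = (66 - 20*(-2))*(-132) = (66 + 40)*(-132) = 106*(-132) = -13992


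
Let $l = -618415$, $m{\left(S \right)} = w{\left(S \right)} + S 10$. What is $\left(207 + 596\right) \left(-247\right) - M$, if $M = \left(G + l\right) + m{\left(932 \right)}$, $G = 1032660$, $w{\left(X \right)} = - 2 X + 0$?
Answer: $-620042$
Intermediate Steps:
$w{\left(X \right)} = - 2 X$
$m{\left(S \right)} = 8 S$ ($m{\left(S \right)} = - 2 S + S 10 = - 2 S + 10 S = 8 S$)
$M = 421701$ ($M = \left(1032660 - 618415\right) + 8 \cdot 932 = 414245 + 7456 = 421701$)
$\left(207 + 596\right) \left(-247\right) - M = \left(207 + 596\right) \left(-247\right) - 421701 = 803 \left(-247\right) - 421701 = -198341 - 421701 = -620042$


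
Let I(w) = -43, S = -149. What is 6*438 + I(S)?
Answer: 2585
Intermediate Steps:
6*438 + I(S) = 6*438 - 43 = 2628 - 43 = 2585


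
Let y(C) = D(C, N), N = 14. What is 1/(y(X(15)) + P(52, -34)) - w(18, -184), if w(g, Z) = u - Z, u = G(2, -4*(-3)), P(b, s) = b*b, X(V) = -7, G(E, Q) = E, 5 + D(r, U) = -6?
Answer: -500897/2693 ≈ -186.00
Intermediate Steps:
D(r, U) = -11 (D(r, U) = -5 - 6 = -11)
P(b, s) = b**2
u = 2
y(C) = -11
w(g, Z) = 2 - Z
1/(y(X(15)) + P(52, -34)) - w(18, -184) = 1/(-11 + 52**2) - (2 - 1*(-184)) = 1/(-11 + 2704) - (2 + 184) = 1/2693 - 1*186 = 1/2693 - 186 = -500897/2693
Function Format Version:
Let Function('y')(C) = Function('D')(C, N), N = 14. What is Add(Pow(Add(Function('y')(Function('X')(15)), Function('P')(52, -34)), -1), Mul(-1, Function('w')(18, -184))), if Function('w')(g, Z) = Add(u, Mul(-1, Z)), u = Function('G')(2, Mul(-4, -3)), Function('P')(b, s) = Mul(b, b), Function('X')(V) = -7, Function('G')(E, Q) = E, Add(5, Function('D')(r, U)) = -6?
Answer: Rational(-500897, 2693) ≈ -186.00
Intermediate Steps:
Function('D')(r, U) = -11 (Function('D')(r, U) = Add(-5, -6) = -11)
Function('P')(b, s) = Pow(b, 2)
u = 2
Function('y')(C) = -11
Function('w')(g, Z) = Add(2, Mul(-1, Z))
Add(Pow(Add(Function('y')(Function('X')(15)), Function('P')(52, -34)), -1), Mul(-1, Function('w')(18, -184))) = Add(Pow(Add(-11, Pow(52, 2)), -1), Mul(-1, Add(2, Mul(-1, -184)))) = Add(Pow(Add(-11, 2704), -1), Mul(-1, Add(2, 184))) = Add(Pow(2693, -1), Mul(-1, 186)) = Add(Rational(1, 2693), -186) = Rational(-500897, 2693)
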